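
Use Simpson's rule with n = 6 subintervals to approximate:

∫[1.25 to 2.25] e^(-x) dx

f(x) = e^(-x)
a = 1.25, b = 2.25, n = 6
h = (b - a)/n = 0.166667

Simpson's rule: (h/3)[f(x₀) + 4f(x₁) + 2f(x₂) + ... + f(xₙ)]

x_0 = 1.2500, f(x_0) = 0.286505, coefficient = 1
x_1 = 1.4167, f(x_1) = 0.242521, coefficient = 4
x_2 = 1.5833, f(x_2) = 0.205290, coefficient = 2
x_3 = 1.7500, f(x_3) = 0.173774, coefficient = 4
x_4 = 1.9167, f(x_4) = 0.147096, coefficient = 2
x_5 = 2.0833, f(x_5) = 0.124514, coefficient = 4
x_6 = 2.2500, f(x_6) = 0.105399, coefficient = 1

I ≈ (0.166667/3) × 3.259914 = 0.181106
Exact value: 0.181106
Error: 0.000001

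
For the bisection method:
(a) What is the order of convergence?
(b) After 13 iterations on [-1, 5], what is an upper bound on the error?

(a) Bisection has linear (order 1) convergence; the error is halved each step.

(b) Error bound = (b-a)/2^n = (5 - (-1))/2^{13}
    = 6/2^{13}

(a) 1 (linear); (b) error ≤ 7.32e-04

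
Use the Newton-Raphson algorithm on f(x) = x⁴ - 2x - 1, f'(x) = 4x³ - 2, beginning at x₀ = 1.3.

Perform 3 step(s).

f(x) = x⁴ - 2x - 1
f'(x) = 4x³ - 2
x₀ = 1.3

Newton-Raphson formula: x_{n+1} = x_n - f(x_n)/f'(x_n)

Iteration 1:
  f(1.300000) = -0.743900
  f'(1.300000) = 6.788000
  x_1 = 1.300000 - (-0.743900)/6.788000 = 1.409590
Iteration 2:
  f(1.409590) = 0.128771
  f'(1.409590) = 9.203116
  x_2 = 1.409590 - 0.128771/9.203116 = 1.395598
Iteration 3:
  f(1.395598) = 0.002319
  f'(1.395598) = 8.872799
  x_3 = 1.395598 - 0.002319/8.872799 = 1.395337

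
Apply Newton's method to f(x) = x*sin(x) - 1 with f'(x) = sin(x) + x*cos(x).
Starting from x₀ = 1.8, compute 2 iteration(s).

f(x) = x*sin(x) - 1
f'(x) = sin(x) + x*cos(x)
x₀ = 1.8

Newton-Raphson formula: x_{n+1} = x_n - f(x_n)/f'(x_n)

Iteration 1:
  f(1.800000) = 0.752926
  f'(1.800000) = 0.564884
  x_1 = 1.800000 - 0.752926/0.564884 = 0.467114
Iteration 2:
  f(0.467114) = -0.789653
  f'(0.467114) = 0.867384
  x_2 = 0.467114 - (-0.789653)/0.867384 = 1.377499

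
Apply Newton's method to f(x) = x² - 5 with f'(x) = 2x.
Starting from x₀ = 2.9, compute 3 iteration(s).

f(x) = x² - 5
f'(x) = 2x
x₀ = 2.9

Newton-Raphson formula: x_{n+1} = x_n - f(x_n)/f'(x_n)

Iteration 1:
  f(2.900000) = 3.410000
  f'(2.900000) = 5.800000
  x_1 = 2.900000 - 3.410000/5.800000 = 2.312069
Iteration 2:
  f(2.312069) = 0.345663
  f'(2.312069) = 4.624138
  x_2 = 2.312069 - 0.345663/4.624138 = 2.237317
Iteration 3:
  f(2.237317) = 0.005588
  f'(2.237317) = 4.474634
  x_3 = 2.237317 - 0.005588/4.474634 = 2.236068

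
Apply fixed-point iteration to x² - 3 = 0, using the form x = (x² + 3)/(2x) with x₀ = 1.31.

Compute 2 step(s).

Equation: x² - 3 = 0
Fixed-point form: x = (x² + 3)/(2x)
x₀ = 1.31

x_1 = g(1.310000) = 1.800038
x_2 = g(1.800038) = 1.733335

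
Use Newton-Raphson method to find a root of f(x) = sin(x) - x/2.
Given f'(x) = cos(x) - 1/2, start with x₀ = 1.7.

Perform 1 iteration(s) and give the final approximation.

f(x) = sin(x) - x/2
f'(x) = cos(x) - 1/2
x₀ = 1.7

Newton-Raphson formula: x_{n+1} = x_n - f(x_n)/f'(x_n)

Iteration 1:
  f(1.700000) = 0.141665
  f'(1.700000) = -0.628844
  x_1 = 1.700000 - 0.141665/(-0.628844) = 1.925278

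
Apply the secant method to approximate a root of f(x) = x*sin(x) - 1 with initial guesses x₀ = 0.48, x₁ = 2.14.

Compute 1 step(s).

f(x) = x*sin(x) - 1
x₀ = 0.48, x₁ = 2.14

Secant formula: x_{n+1} = x_n - f(x_n)(x_n - x_{n-1})/(f(x_n) - f(x_{n-1}))

Iteration 1:
  f(0.480000) = -0.778346
  f(2.140000) = 0.802587
  x_2 = 2.140000 - 0.802587×(2.140000 - 0.480000)/(0.802587 - (-0.778346))
       = 1.297273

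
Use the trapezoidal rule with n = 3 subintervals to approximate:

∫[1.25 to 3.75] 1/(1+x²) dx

f(x) = 1/(1+x²)
a = 1.25, b = 3.75, n = 3
h = (b - a)/n = 0.833333

Trapezoidal rule: (h/2)[f(x₀) + 2f(x₁) + 2f(x₂) + ... + f(xₙ)]

x_0 = 1.2500, f(x_0) = 0.390244, coefficient = 1
x_1 = 2.0833, f(x_1) = 0.187256, coefficient = 2
x_2 = 2.9167, f(x_2) = 0.105186, coefficient = 2
x_3 = 3.7500, f(x_3) = 0.066390, coefficient = 1

I ≈ (0.833333/2) × 1.041519 = 0.433966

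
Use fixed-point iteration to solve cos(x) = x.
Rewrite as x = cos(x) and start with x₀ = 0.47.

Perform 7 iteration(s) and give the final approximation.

Equation: cos(x) = x
Fixed-point form: x = cos(x)
x₀ = 0.47

x_1 = g(0.470000) = 0.891568
x_2 = g(0.891568) = 0.628193
x_3 = g(0.628193) = 0.809091
x_4 = g(0.809091) = 0.690157
x_5 = g(0.690157) = 0.771146
x_6 = g(0.771146) = 0.717112
x_7 = g(0.717112) = 0.753707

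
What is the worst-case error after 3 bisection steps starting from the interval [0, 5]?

Bisection error bound: |error| ≤ (b-a)/2^n
|error| ≤ (5 - 0)/2^3 = 5/2^3
|error| ≤ 0.6250000000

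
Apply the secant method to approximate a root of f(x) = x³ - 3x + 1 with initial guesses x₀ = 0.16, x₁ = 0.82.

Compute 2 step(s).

f(x) = x³ - 3x + 1
x₀ = 0.16, x₁ = 0.82

Secant formula: x_{n+1} = x_n - f(x_n)(x_n - x_{n-1})/(f(x_n) - f(x_{n-1}))

Iteration 1:
  f(0.160000) = 0.524096
  f(0.820000) = -0.908632
  x_2 = 0.820000 - (-0.908632)×(0.820000 - 0.160000)/(-0.908632 - 0.524096)
       = 0.401430
Iteration 2:
  f(0.820000) = -0.908632
  f(0.401430) = -0.139601
  x_3 = 0.401430 - (-0.139601)×(0.401430 - 0.820000)/(-0.139601 - (-0.908632))
       = 0.325448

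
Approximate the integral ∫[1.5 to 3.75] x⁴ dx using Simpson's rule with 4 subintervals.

f(x) = x⁴
a = 1.5, b = 3.75, n = 4
h = (b - a)/n = 0.562500

Simpson's rule: (h/3)[f(x₀) + 4f(x₁) + 2f(x₂) + ... + f(xₙ)]

x_0 = 1.5000, f(x_0) = 5.062500, coefficient = 1
x_1 = 2.0625, f(x_1) = 18.095718, coefficient = 4
x_2 = 2.6250, f(x_2) = 47.480713, coefficient = 2
x_3 = 3.1875, f(x_3) = 103.228775, coefficient = 4
x_4 = 3.7500, f(x_4) = 197.753906, coefficient = 1

I ≈ (0.562500/3) × 783.075806 = 146.826714
Exact value: 146.796680
Error: 0.030034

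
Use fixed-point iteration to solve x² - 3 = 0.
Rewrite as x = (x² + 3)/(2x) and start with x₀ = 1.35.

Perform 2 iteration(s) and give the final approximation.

Equation: x² - 3 = 0
Fixed-point form: x = (x² + 3)/(2x)
x₀ = 1.35

x_1 = g(1.350000) = 1.786111
x_2 = g(1.786111) = 1.732869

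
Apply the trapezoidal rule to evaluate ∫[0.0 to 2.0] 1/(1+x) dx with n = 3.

f(x) = 1/(1+x)
a = 0.0, b = 2.0, n = 3
h = (b - a)/n = 0.666667

Trapezoidal rule: (h/2)[f(x₀) + 2f(x₁) + 2f(x₂) + ... + f(xₙ)]

x_0 = 0.0000, f(x_0) = 1.000000, coefficient = 1
x_1 = 0.6667, f(x_1) = 0.600000, coefficient = 2
x_2 = 1.3333, f(x_2) = 0.428571, coefficient = 2
x_3 = 2.0000, f(x_3) = 0.333333, coefficient = 1

I ≈ (0.666667/2) × 3.390476 = 1.130159
Exact value: 1.098612
Error: 0.031546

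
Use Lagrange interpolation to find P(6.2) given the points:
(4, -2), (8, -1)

Lagrange interpolation formula:
P(x) = Σ yᵢ × Lᵢ(x)
where Lᵢ(x) = Π_{j≠i} (x - xⱼ)/(xᵢ - xⱼ)

L_0(6.2) = (6.2 - 8)/(4 - 8) = 0.450000
L_1(6.2) = (6.2 - 4)/(8 - 4) = 0.550000

P(6.2) = (-2)×L_0(6.2) + (-1)×L_1(6.2)
P(6.2) = -1.450000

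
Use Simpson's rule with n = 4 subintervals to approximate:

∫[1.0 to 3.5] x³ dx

f(x) = x³
a = 1.0, b = 3.5, n = 4
h = (b - a)/n = 0.625000

Simpson's rule: (h/3)[f(x₀) + 4f(x₁) + 2f(x₂) + ... + f(xₙ)]

x_0 = 1.0000, f(x_0) = 1.000000, coefficient = 1
x_1 = 1.6250, f(x_1) = 4.291016, coefficient = 4
x_2 = 2.2500, f(x_2) = 11.390625, coefficient = 2
x_3 = 2.8750, f(x_3) = 23.763672, coefficient = 4
x_4 = 3.5000, f(x_4) = 42.875000, coefficient = 1

I ≈ (0.625000/3) × 178.875000 = 37.265625
Exact value: 37.265625
Error: 0.000000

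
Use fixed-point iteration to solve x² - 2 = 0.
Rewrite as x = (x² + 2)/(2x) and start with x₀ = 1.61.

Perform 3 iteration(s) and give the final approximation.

Equation: x² - 2 = 0
Fixed-point form: x = (x² + 2)/(2x)
x₀ = 1.61

x_1 = g(1.610000) = 1.426118
x_2 = g(1.426118) = 1.414263
x_3 = g(1.414263) = 1.414214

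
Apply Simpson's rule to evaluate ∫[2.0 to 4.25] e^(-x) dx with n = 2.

f(x) = e^(-x)
a = 2.0, b = 4.25, n = 2
h = (b - a)/n = 1.125000

Simpson's rule: (h/3)[f(x₀) + 4f(x₁) + 2f(x₂) + ... + f(xₙ)]

x_0 = 2.0000, f(x_0) = 0.135335, coefficient = 1
x_1 = 3.1250, f(x_1) = 0.043937, coefficient = 4
x_2 = 4.2500, f(x_2) = 0.014264, coefficient = 1

I ≈ (1.125000/3) × 0.325347 = 0.122005
Exact value: 0.121071
Error: 0.000934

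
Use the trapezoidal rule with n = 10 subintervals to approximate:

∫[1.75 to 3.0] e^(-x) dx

f(x) = e^(-x)
a = 1.75, b = 3.0, n = 10
h = (b - a)/n = 0.125000

Trapezoidal rule: (h/2)[f(x₀) + 2f(x₁) + 2f(x₂) + ... + f(xₙ)]

x_0 = 1.7500, f(x_0) = 0.173774, coefficient = 1
x_1 = 1.8750, f(x_1) = 0.153355, coefficient = 2
x_2 = 2.0000, f(x_2) = 0.135335, coefficient = 2
x_3 = 2.1250, f(x_3) = 0.119433, coefficient = 2
x_4 = 2.2500, f(x_4) = 0.105399, coefficient = 2
x_5 = 2.3750, f(x_5) = 0.093014, coefficient = 2
x_6 = 2.5000, f(x_6) = 0.082085, coefficient = 2
x_7 = 2.6250, f(x_7) = 0.072440, coefficient = 2
x_8 = 2.7500, f(x_8) = 0.063928, coefficient = 2
x_9 = 2.8750, f(x_9) = 0.056416, coefficient = 2
x_10 = 3.0000, f(x_10) = 0.049787, coefficient = 1

I ≈ (0.125000/2) × 1.986372 = 0.124148
Exact value: 0.123987
Error: 0.000161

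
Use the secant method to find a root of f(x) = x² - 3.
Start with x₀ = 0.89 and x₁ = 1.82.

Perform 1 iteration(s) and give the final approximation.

f(x) = x² - 3
x₀ = 0.89, x₁ = 1.82

Secant formula: x_{n+1} = x_n - f(x_n)(x_n - x_{n-1})/(f(x_n) - f(x_{n-1}))

Iteration 1:
  f(0.890000) = -2.207900
  f(1.820000) = 0.312400
  x_2 = 1.820000 - 0.312400×(1.820000 - 0.890000)/(0.312400 - (-2.207900))
       = 1.704723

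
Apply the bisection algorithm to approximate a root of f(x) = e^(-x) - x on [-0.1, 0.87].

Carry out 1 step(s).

f(x) = e^(-x) - x
Initial interval: [-0.1, 0.87]

Iteration 1:
  c_1 = (-0.100000 + 0.870000)/2 = 0.385000
  f(c_1) = f(0.385000) = 0.295451
  f(a) × f(c) ≥ 0, new interval: [0.385000, 0.870000]

After 1 iteration(s), the approximation is c_1 = 0.385000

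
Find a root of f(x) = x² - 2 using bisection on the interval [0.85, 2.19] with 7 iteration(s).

f(x) = x² - 2
Initial interval: [0.85, 2.19]

Iteration 1:
  c_1 = (0.850000 + 2.190000)/2 = 1.520000
  f(c_1) = f(1.520000) = 0.310400
  f(a) × f(c) < 0, new interval: [0.850000, 1.520000]
Iteration 2:
  c_2 = (0.850000 + 1.520000)/2 = 1.185000
  f(c_2) = f(1.185000) = -0.595775
  f(a) × f(c) ≥ 0, new interval: [1.185000, 1.520000]
Iteration 3:
  c_3 = (1.185000 + 1.520000)/2 = 1.352500
  f(c_3) = f(1.352500) = -0.170744
  f(a) × f(c) ≥ 0, new interval: [1.352500, 1.520000]
Iteration 4:
  c_4 = (1.352500 + 1.520000)/2 = 1.436250
  f(c_4) = f(1.436250) = 0.062814
  f(a) × f(c) < 0, new interval: [1.352500, 1.436250]
Iteration 5:
  c_5 = (1.352500 + 1.436250)/2 = 1.394375
  f(c_5) = f(1.394375) = -0.055718
  f(a) × f(c) ≥ 0, new interval: [1.394375, 1.436250]
Iteration 6:
  c_6 = (1.394375 + 1.436250)/2 = 1.415313
  f(c_6) = f(1.415313) = 0.003109
  f(a) × f(c) < 0, new interval: [1.394375, 1.415313]
Iteration 7:
  c_7 = (1.394375 + 1.415313)/2 = 1.404844
  f(c_7) = f(1.404844) = -0.026414
  f(a) × f(c) ≥ 0, new interval: [1.404844, 1.415313]

After 7 iteration(s), the approximation is c_7 = 1.404844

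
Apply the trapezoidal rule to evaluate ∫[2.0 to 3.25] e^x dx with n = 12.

f(x) = e^x
a = 2.0, b = 3.25, n = 12
h = (b - a)/n = 0.104167

Trapezoidal rule: (h/2)[f(x₀) + 2f(x₁) + 2f(x₂) + ... + f(xₙ)]

x_0 = 2.0000, f(x_0) = 7.389056, coefficient = 1
x_1 = 2.1042, f(x_1) = 8.200267, coefficient = 2
x_2 = 2.2083, f(x_2) = 9.100536, coefficient = 2
x_3 = 2.3125, f(x_3) = 10.099642, coefficient = 2
x_4 = 2.4167, f(x_4) = 11.208436, coefficient = 2
x_5 = 2.5208, f(x_5) = 12.438958, coefficient = 2
x_6 = 2.6250, f(x_6) = 13.804574, coefficient = 2
x_7 = 2.7292, f(x_7) = 15.320115, coefficient = 2
x_8 = 2.8333, f(x_8) = 17.002040, coefficient = 2
x_9 = 2.9375, f(x_9) = 18.868616, coefficient = 2
x_10 = 3.0417, f(x_10) = 20.940114, coefficient = 2
x_11 = 3.1458, f(x_11) = 23.239033, coefficient = 2
x_12 = 3.2500, f(x_12) = 25.790340, coefficient = 1

I ≈ (0.104167/2) × 353.624058 = 18.417920
Exact value: 18.401284
Error: 0.016636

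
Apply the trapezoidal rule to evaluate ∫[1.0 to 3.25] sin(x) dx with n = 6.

f(x) = sin(x)
a = 1.0, b = 3.25, n = 6
h = (b - a)/n = 0.375000

Trapezoidal rule: (h/2)[f(x₀) + 2f(x₁) + 2f(x₂) + ... + f(xₙ)]

x_0 = 1.0000, f(x_0) = 0.841471, coefficient = 1
x_1 = 1.3750, f(x_1) = 0.980893, coefficient = 2
x_2 = 1.7500, f(x_2) = 0.983986, coefficient = 2
x_3 = 2.1250, f(x_3) = 0.850320, coefficient = 2
x_4 = 2.5000, f(x_4) = 0.598472, coefficient = 2
x_5 = 2.8750, f(x_5) = 0.263446, coefficient = 2
x_6 = 3.2500, f(x_6) = -0.108195, coefficient = 1

I ≈ (0.375000/2) × 8.087510 = 1.516408
Exact value: 1.534432
Error: 0.018024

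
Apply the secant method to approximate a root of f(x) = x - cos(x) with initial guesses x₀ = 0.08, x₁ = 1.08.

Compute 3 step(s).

f(x) = x - cos(x)
x₀ = 0.08, x₁ = 1.08

Secant formula: x_{n+1} = x_n - f(x_n)(x_n - x_{n-1})/(f(x_n) - f(x_{n-1}))

Iteration 1:
  f(0.080000) = -0.916802
  f(1.080000) = 0.608672
  x_2 = 1.080000 - 0.608672×(1.080000 - 0.080000)/(0.608672 - (-0.916802))
       = 0.680995
Iteration 2:
  f(1.080000) = 0.608672
  f(0.680995) = -0.095952
  x_3 = 0.680995 - (-0.095952)×(0.680995 - 1.080000)/(-0.095952 - 0.608672)
       = 0.735329
Iteration 3:
  f(0.680995) = -0.095952
  f(0.735329) = -0.006281
  x_4 = 0.735329 - (-0.006281)×(0.735329 - 0.680995)/(-0.006281 - (-0.095952))
       = 0.739135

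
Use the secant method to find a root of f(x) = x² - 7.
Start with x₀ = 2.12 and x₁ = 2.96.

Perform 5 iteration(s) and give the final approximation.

f(x) = x² - 7
x₀ = 2.12, x₁ = 2.96

Secant formula: x_{n+1} = x_n - f(x_n)(x_n - x_{n-1})/(f(x_n) - f(x_{n-1}))

Iteration 1:
  f(2.120000) = -2.505600
  f(2.960000) = 1.761600
  x_2 = 2.960000 - 1.761600×(2.960000 - 2.120000)/(1.761600 - (-2.505600))
       = 2.613228
Iteration 2:
  f(2.960000) = 1.761600
  f(2.613228) = -0.171038
  x_3 = 2.613228 - (-0.171038)×(2.613228 - 2.960000)/(-0.171038 - 1.761600)
       = 2.643917
Iteration 3:
  f(2.613228) = -0.171038
  f(2.643917) = -0.009700
  x_4 = 2.643917 - (-0.009700)×(2.643917 - 2.613228)/(-0.009700 - (-0.171038))
       = 2.645763
Iteration 4:
  f(2.643917) = -0.009700
  f(2.645763) = 0.000060
  x_5 = 2.645763 - 0.000060×(2.645763 - 2.643917)/(0.000060 - (-0.009700))
       = 2.645751
Iteration 5:
  f(2.645763) = 0.000060
  f(2.645751) = 0.000000
  x_6 = 2.645751 - 0.000000×(2.645751 - 2.645763)/(0.000000 - 0.000060)
       = 2.645751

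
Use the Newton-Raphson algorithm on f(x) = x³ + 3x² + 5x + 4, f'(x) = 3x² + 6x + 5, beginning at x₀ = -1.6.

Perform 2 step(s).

f(x) = x³ + 3x² + 5x + 4
f'(x) = 3x² + 6x + 5
x₀ = -1.6

Newton-Raphson formula: x_{n+1} = x_n - f(x_n)/f'(x_n)

Iteration 1:
  f(-1.600000) = -0.416000
  f'(-1.600000) = 3.080000
  x_1 = -1.600000 - (-0.416000)/3.080000 = -1.464935
Iteration 2:
  f(-1.464935) = -0.030373
  f'(-1.464935) = 2.648494
  x_2 = -1.464935 - (-0.030373)/2.648494 = -1.453467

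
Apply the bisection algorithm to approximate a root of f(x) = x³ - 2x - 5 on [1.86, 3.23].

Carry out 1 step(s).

f(x) = x³ - 2x - 5
Initial interval: [1.86, 3.23]

Iteration 1:
  c_1 = (1.860000 + 3.230000)/2 = 2.545000
  f(c_1) = f(2.545000) = 6.394029
  f(a) × f(c) < 0, new interval: [1.860000, 2.545000]

After 1 iteration(s), the approximation is c_1 = 2.545000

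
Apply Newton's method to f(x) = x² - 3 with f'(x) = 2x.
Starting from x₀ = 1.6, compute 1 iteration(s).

f(x) = x² - 3
f'(x) = 2x
x₀ = 1.6

Newton-Raphson formula: x_{n+1} = x_n - f(x_n)/f'(x_n)

Iteration 1:
  f(1.600000) = -0.440000
  f'(1.600000) = 3.200000
  x_1 = 1.600000 - (-0.440000)/3.200000 = 1.737500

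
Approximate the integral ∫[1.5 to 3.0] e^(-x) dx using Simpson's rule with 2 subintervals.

f(x) = e^(-x)
a = 1.5, b = 3.0, n = 2
h = (b - a)/n = 0.750000

Simpson's rule: (h/3)[f(x₀) + 4f(x₁) + 2f(x₂) + ... + f(xₙ)]

x_0 = 1.5000, f(x_0) = 0.223130, coefficient = 1
x_1 = 2.2500, f(x_1) = 0.105399, coefficient = 4
x_2 = 3.0000, f(x_2) = 0.049787, coefficient = 1

I ≈ (0.750000/3) × 0.694514 = 0.173629
Exact value: 0.173343
Error: 0.000285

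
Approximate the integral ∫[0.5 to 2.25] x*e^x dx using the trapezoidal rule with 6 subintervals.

f(x) = x*e^x
a = 0.5, b = 2.25, n = 6
h = (b - a)/n = 0.291667

Trapezoidal rule: (h/2)[f(x₀) + 2f(x₁) + 2f(x₂) + ... + f(xₙ)]

x_0 = 0.5000, f(x_0) = 0.824361, coefficient = 1
x_1 = 0.7917, f(x_1) = 1.747265, coefficient = 2
x_2 = 1.0833, f(x_2) = 3.200721, coefficient = 2
x_3 = 1.3750, f(x_3) = 5.438230, coefficient = 2
x_4 = 1.6667, f(x_4) = 8.824150, coefficient = 2
x_5 = 1.9583, f(x_5) = 13.879697, coefficient = 2
x_6 = 2.2500, f(x_6) = 21.347406, coefficient = 1

I ≈ (0.291667/2) × 88.351893 = 12.884651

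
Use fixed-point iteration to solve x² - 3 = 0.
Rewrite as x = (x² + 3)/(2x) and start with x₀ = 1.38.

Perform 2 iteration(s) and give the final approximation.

Equation: x² - 3 = 0
Fixed-point form: x = (x² + 3)/(2x)
x₀ = 1.38

x_1 = g(1.380000) = 1.776957
x_2 = g(1.776957) = 1.732618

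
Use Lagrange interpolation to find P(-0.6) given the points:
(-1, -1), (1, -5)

Lagrange interpolation formula:
P(x) = Σ yᵢ × Lᵢ(x)
where Lᵢ(x) = Π_{j≠i} (x - xⱼ)/(xᵢ - xⱼ)

L_0(-0.6) = (-0.6 - 1)/(-1 - 1) = 0.800000
L_1(-0.6) = (-0.6 - (-1))/(1 - (-1)) = 0.200000

P(-0.6) = (-1)×L_0(-0.6) + (-5)×L_1(-0.6)
P(-0.6) = -1.800000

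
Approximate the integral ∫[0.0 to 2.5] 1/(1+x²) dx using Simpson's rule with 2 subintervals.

f(x) = 1/(1+x²)
a = 0.0, b = 2.5, n = 2
h = (b - a)/n = 1.250000

Simpson's rule: (h/3)[f(x₀) + 4f(x₁) + 2f(x₂) + ... + f(xₙ)]

x_0 = 0.0000, f(x_0) = 1.000000, coefficient = 1
x_1 = 1.2500, f(x_1) = 0.390244, coefficient = 4
x_2 = 2.5000, f(x_2) = 0.137931, coefficient = 1

I ≈ (1.250000/3) × 2.698907 = 1.124544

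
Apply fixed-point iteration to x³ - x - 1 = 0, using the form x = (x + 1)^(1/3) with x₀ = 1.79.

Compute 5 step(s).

Equation: x³ - x - 1 = 0
Fixed-point form: x = (x + 1)^(1/3)
x₀ = 1.79

x_1 = g(1.790000) = 1.407780
x_2 = g(1.407780) = 1.340311
x_3 = g(1.340311) = 1.327673
x_4 = g(1.327673) = 1.325279
x_5 = g(1.325279) = 1.324825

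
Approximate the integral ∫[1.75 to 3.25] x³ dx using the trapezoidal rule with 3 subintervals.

f(x) = x³
a = 1.75, b = 3.25, n = 3
h = (b - a)/n = 0.500000

Trapezoidal rule: (h/2)[f(x₀) + 2f(x₁) + 2f(x₂) + ... + f(xₙ)]

x_0 = 1.7500, f(x_0) = 5.359375, coefficient = 1
x_1 = 2.2500, f(x_1) = 11.390625, coefficient = 2
x_2 = 2.7500, f(x_2) = 20.796875, coefficient = 2
x_3 = 3.2500, f(x_3) = 34.328125, coefficient = 1

I ≈ (0.500000/2) × 104.062500 = 26.015625
Exact value: 25.546875
Error: 0.468750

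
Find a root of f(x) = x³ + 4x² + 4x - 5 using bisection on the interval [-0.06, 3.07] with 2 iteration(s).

f(x) = x³ + 4x² + 4x - 5
Initial interval: [-0.06, 3.07]

Iteration 1:
  c_1 = (-0.060000 + 3.070000)/2 = 1.505000
  f(c_1) = f(1.505000) = 13.488963
  f(a) × f(c) < 0, new interval: [-0.060000, 1.505000]
Iteration 2:
  c_2 = (-0.060000 + 1.505000)/2 = 0.722500
  f(c_2) = f(0.722500) = 0.355175
  f(a) × f(c) < 0, new interval: [-0.060000, 0.722500]

After 2 iteration(s), the approximation is c_2 = 0.722500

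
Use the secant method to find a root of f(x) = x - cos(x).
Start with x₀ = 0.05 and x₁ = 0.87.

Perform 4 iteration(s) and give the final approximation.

f(x) = x - cos(x)
x₀ = 0.05, x₁ = 0.87

Secant formula: x_{n+1} = x_n - f(x_n)(x_n - x_{n-1})/(f(x_n) - f(x_{n-1}))

Iteration 1:
  f(0.050000) = -0.948750
  f(0.870000) = 0.225173
  x_2 = 0.870000 - 0.225173×(0.870000 - 0.050000)/(0.225173 - (-0.948750))
       = 0.712714
Iteration 2:
  f(0.870000) = 0.225173
  f(0.712714) = -0.043877
  x_3 = 0.712714 - (-0.043877)×(0.712714 - 0.870000)/(-0.043877 - 0.225173)
       = 0.738364
Iteration 3:
  f(0.712714) = -0.043877
  f(0.738364) = -0.001207
  x_4 = 0.738364 - (-0.001207)×(0.738364 - 0.712714)/(-0.001207 - (-0.043877))
       = 0.739089
Iteration 4:
  f(0.738364) = -0.001207
  f(0.739089) = 0.000007
  x_5 = 0.739089 - 0.000007×(0.739089 - 0.738364)/(0.000007 - (-0.001207))
       = 0.739085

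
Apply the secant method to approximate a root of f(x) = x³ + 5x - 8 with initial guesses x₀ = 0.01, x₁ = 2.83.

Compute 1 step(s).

f(x) = x³ + 5x - 8
x₀ = 0.01, x₁ = 2.83

Secant formula: x_{n+1} = x_n - f(x_n)(x_n - x_{n-1})/(f(x_n) - f(x_{n-1}))

Iteration 1:
  f(0.010000) = -7.949999
  f(2.830000) = 28.815187
  x_2 = 2.830000 - 28.815187×(2.830000 - 0.010000)/(28.815187 - (-7.949999))
       = 0.619789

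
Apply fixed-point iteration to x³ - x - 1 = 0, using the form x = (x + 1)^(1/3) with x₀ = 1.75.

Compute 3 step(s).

Equation: x³ - x - 1 = 0
Fixed-point form: x = (x + 1)^(1/3)
x₀ = 1.75

x_1 = g(1.750000) = 1.401020
x_2 = g(1.401020) = 1.339055
x_3 = g(1.339055) = 1.327436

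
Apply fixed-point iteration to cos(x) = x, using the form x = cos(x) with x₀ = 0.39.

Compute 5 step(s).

Equation: cos(x) = x
Fixed-point form: x = cos(x)
x₀ = 0.39

x_1 = g(0.390000) = 0.924909
x_2 = g(0.924909) = 0.601907
x_3 = g(0.601907) = 0.824257
x_4 = g(0.824257) = 0.679102
x_5 = g(0.679102) = 0.778137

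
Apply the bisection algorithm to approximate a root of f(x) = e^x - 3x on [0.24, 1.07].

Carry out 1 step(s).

f(x) = e^x - 3x
Initial interval: [0.24, 1.07]

Iteration 1:
  c_1 = (0.240000 + 1.070000)/2 = 0.655000
  f(c_1) = f(0.655000) = -0.039857
  f(a) × f(c) < 0, new interval: [0.240000, 0.655000]

After 1 iteration(s), the approximation is c_1 = 0.655000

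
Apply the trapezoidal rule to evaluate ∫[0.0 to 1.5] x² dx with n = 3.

f(x) = x²
a = 0.0, b = 1.5, n = 3
h = (b - a)/n = 0.500000

Trapezoidal rule: (h/2)[f(x₀) + 2f(x₁) + 2f(x₂) + ... + f(xₙ)]

x_0 = 0.0000, f(x_0) = 0.000000, coefficient = 1
x_1 = 0.5000, f(x_1) = 0.250000, coefficient = 2
x_2 = 1.0000, f(x_2) = 1.000000, coefficient = 2
x_3 = 1.5000, f(x_3) = 2.250000, coefficient = 1

I ≈ (0.500000/2) × 4.750000 = 1.187500
Exact value: 1.125000
Error: 0.062500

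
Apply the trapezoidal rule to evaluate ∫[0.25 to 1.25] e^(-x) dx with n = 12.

f(x) = e^(-x)
a = 0.25, b = 1.25, n = 12
h = (b - a)/n = 0.083333

Trapezoidal rule: (h/2)[f(x₀) + 2f(x₁) + 2f(x₂) + ... + f(xₙ)]

x_0 = 0.2500, f(x_0) = 0.778801, coefficient = 1
x_1 = 0.3333, f(x_1) = 0.716531, coefficient = 2
x_2 = 0.4167, f(x_2) = 0.659241, coefficient = 2
x_3 = 0.5000, f(x_3) = 0.606531, coefficient = 2
x_4 = 0.5833, f(x_4) = 0.558035, coefficient = 2
x_5 = 0.6667, f(x_5) = 0.513417, coefficient = 2
x_6 = 0.7500, f(x_6) = 0.472367, coefficient = 2
x_7 = 0.8333, f(x_7) = 0.434598, coefficient = 2
x_8 = 0.9167, f(x_8) = 0.399850, coefficient = 2
x_9 = 1.0000, f(x_9) = 0.367879, coefficient = 2
x_10 = 1.0833, f(x_10) = 0.338465, coefficient = 2
x_11 = 1.1667, f(x_11) = 0.311403, coefficient = 2
x_12 = 1.2500, f(x_12) = 0.286505, coefficient = 1

I ≈ (0.083333/2) × 11.821940 = 0.492581
Exact value: 0.492296
Error: 0.000285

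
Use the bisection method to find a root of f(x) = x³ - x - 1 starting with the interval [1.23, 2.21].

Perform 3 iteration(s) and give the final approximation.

f(x) = x³ - x - 1
Initial interval: [1.23, 2.21]

Iteration 1:
  c_1 = (1.230000 + 2.210000)/2 = 1.720000
  f(c_1) = f(1.720000) = 2.368448
  f(a) × f(c) < 0, new interval: [1.230000, 1.720000]
Iteration 2:
  c_2 = (1.230000 + 1.720000)/2 = 1.475000
  f(c_2) = f(1.475000) = 0.734047
  f(a) × f(c) < 0, new interval: [1.230000, 1.475000]
Iteration 3:
  c_3 = (1.230000 + 1.475000)/2 = 1.352500
  f(c_3) = f(1.352500) = 0.121569
  f(a) × f(c) < 0, new interval: [1.230000, 1.352500]

After 3 iteration(s), the approximation is c_3 = 1.352500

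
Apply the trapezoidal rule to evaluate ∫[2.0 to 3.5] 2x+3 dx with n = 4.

f(x) = 2x+3
a = 2.0, b = 3.5, n = 4
h = (b - a)/n = 0.375000

Trapezoidal rule: (h/2)[f(x₀) + 2f(x₁) + 2f(x₂) + ... + f(xₙ)]

x_0 = 2.0000, f(x_0) = 7.000000, coefficient = 1
x_1 = 2.3750, f(x_1) = 7.750000, coefficient = 2
x_2 = 2.7500, f(x_2) = 8.500000, coefficient = 2
x_3 = 3.1250, f(x_3) = 9.250000, coefficient = 2
x_4 = 3.5000, f(x_4) = 10.000000, coefficient = 1

I ≈ (0.375000/2) × 68.000000 = 12.750000
Exact value: 12.750000
Error: 0.000000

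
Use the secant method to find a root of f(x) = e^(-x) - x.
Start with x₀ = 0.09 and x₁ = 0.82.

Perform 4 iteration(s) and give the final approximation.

f(x) = e^(-x) - x
x₀ = 0.09, x₁ = 0.82

Secant formula: x_{n+1} = x_n - f(x_n)(x_n - x_{n-1})/(f(x_n) - f(x_{n-1}))

Iteration 1:
  f(0.090000) = 0.823931
  f(0.820000) = -0.379568
  x_2 = 0.820000 - (-0.379568)×(0.820000 - 0.090000)/(-0.379568 - 0.823931)
       = 0.589767
Iteration 2:
  f(0.820000) = -0.379568
  f(0.589767) = -0.035311
  x_3 = 0.589767 - (-0.035311)×(0.589767 - 0.820000)/(-0.035311 - (-0.379568))
       = 0.566152
Iteration 3:
  f(0.589767) = -0.035311
  f(0.566152) = 0.001554
  x_4 = 0.566152 - 0.001554×(0.566152 - 0.589767)/(0.001554 - (-0.035311))
       = 0.567147
Iteration 4:
  f(0.566152) = 0.001554
  f(0.567147) = -0.000006
  x_5 = 0.567147 - (-0.000006)×(0.567147 - 0.566152)/(-0.000006 - 0.001554)
       = 0.567143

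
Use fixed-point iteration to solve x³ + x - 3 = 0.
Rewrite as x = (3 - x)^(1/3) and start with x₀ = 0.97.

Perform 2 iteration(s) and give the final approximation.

Equation: x³ + x - 3 = 0
Fixed-point form: x = (3 - x)^(1/3)
x₀ = 0.97

x_1 = g(0.970000) = 1.266189
x_2 = g(1.266189) = 1.201344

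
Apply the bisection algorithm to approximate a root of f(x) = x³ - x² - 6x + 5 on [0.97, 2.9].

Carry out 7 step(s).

f(x) = x³ - x² - 6x + 5
Initial interval: [0.97, 2.9]

Iteration 1:
  c_1 = (0.970000 + 2.900000)/2 = 1.935000
  f(c_1) = f(1.935000) = -3.109150
  f(a) × f(c) ≥ 0, new interval: [1.935000, 2.900000]
Iteration 2:
  c_2 = (1.935000 + 2.900000)/2 = 2.417500
  f(c_2) = f(2.417500) = -1.220696
  f(a) × f(c) ≥ 0, new interval: [2.417500, 2.900000]
Iteration 3:
  c_3 = (2.417500 + 2.900000)/2 = 2.658750
  f(c_3) = f(2.658750) = 0.773123
  f(a) × f(c) < 0, new interval: [2.417500, 2.658750]
Iteration 4:
  c_4 = (2.417500 + 2.658750)/2 = 2.538125
  f(c_4) = f(2.538125) = -0.320028
  f(a) × f(c) ≥ 0, new interval: [2.538125, 2.658750]
Iteration 5:
  c_5 = (2.538125 + 2.658750)/2 = 2.598438
  f(c_5) = f(2.598438) = 0.201829
  f(a) × f(c) < 0, new interval: [2.538125, 2.598438]
Iteration 6:
  c_6 = (2.538125 + 2.598438)/2 = 2.568281
  f(c_6) = f(2.568281) = -0.065197
  f(a) × f(c) ≥ 0, new interval: [2.568281, 2.598438]
Iteration 7:
  c_7 = (2.568281 + 2.598438)/2 = 2.583359
  f(c_7) = f(2.583359) = 0.066782
  f(a) × f(c) < 0, new interval: [2.568281, 2.583359]

After 7 iteration(s), the approximation is c_7 = 2.583359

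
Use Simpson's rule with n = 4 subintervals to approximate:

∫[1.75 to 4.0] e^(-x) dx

f(x) = e^(-x)
a = 1.75, b = 4.0, n = 4
h = (b - a)/n = 0.562500

Simpson's rule: (h/3)[f(x₀) + 4f(x₁) + 2f(x₂) + ... + f(xₙ)]

x_0 = 1.7500, f(x_0) = 0.173774, coefficient = 1
x_1 = 2.3125, f(x_1) = 0.099013, coefficient = 4
x_2 = 2.8750, f(x_2) = 0.056416, coefficient = 2
x_3 = 3.4375, f(x_3) = 0.032145, coefficient = 4
x_4 = 4.0000, f(x_4) = 0.018316, coefficient = 1

I ≈ (0.562500/3) × 0.829555 = 0.155542
Exact value: 0.155458
Error: 0.000083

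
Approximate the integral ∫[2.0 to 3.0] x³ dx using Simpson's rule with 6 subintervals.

f(x) = x³
a = 2.0, b = 3.0, n = 6
h = (b - a)/n = 0.166667

Simpson's rule: (h/3)[f(x₀) + 4f(x₁) + 2f(x₂) + ... + f(xₙ)]

x_0 = 2.0000, f(x_0) = 8.000000, coefficient = 1
x_1 = 2.1667, f(x_1) = 10.171296, coefficient = 4
x_2 = 2.3333, f(x_2) = 12.703704, coefficient = 2
x_3 = 2.5000, f(x_3) = 15.625000, coefficient = 4
x_4 = 2.6667, f(x_4) = 18.962963, coefficient = 2
x_5 = 2.8333, f(x_5) = 22.745370, coefficient = 4
x_6 = 3.0000, f(x_6) = 27.000000, coefficient = 1

I ≈ (0.166667/3) × 292.500000 = 16.250000
Exact value: 16.250000
Error: 0.000000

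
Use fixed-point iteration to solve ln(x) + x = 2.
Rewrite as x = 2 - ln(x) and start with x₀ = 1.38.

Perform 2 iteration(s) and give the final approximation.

Equation: ln(x) + x = 2
Fixed-point form: x = 2 - ln(x)
x₀ = 1.38

x_1 = g(1.380000) = 1.677917
x_2 = g(1.677917) = 1.482447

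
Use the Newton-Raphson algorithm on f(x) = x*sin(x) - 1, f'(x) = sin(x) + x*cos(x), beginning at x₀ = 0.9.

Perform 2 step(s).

f(x) = x*sin(x) - 1
f'(x) = sin(x) + x*cos(x)
x₀ = 0.9

Newton-Raphson formula: x_{n+1} = x_n - f(x_n)/f'(x_n)

Iteration 1:
  f(0.900000) = -0.295006
  f'(0.900000) = 1.342776
  x_1 = 0.900000 - (-0.295006)/1.342776 = 1.119698
Iteration 2:
  f(1.119698) = 0.007694
  f'(1.119698) = 1.388106
  x_2 = 1.119698 - 0.007694/1.388106 = 1.114156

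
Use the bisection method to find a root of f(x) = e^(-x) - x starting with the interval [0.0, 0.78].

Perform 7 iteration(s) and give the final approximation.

f(x) = e^(-x) - x
Initial interval: [0.0, 0.78]

Iteration 1:
  c_1 = (0.000000 + 0.780000)/2 = 0.390000
  f(c_1) = f(0.390000) = 0.287057
  f(a) × f(c) ≥ 0, new interval: [0.390000, 0.780000]
Iteration 2:
  c_2 = (0.390000 + 0.780000)/2 = 0.585000
  f(c_2) = f(0.585000) = -0.027894
  f(a) × f(c) < 0, new interval: [0.390000, 0.585000]
Iteration 3:
  c_3 = (0.390000 + 0.585000)/2 = 0.487500
  f(c_3) = f(0.487500) = 0.126660
  f(a) × f(c) ≥ 0, new interval: [0.487500, 0.585000]
Iteration 4:
  c_4 = (0.487500 + 0.585000)/2 = 0.536250
  f(c_4) = f(0.536250) = 0.048688
  f(a) × f(c) ≥ 0, new interval: [0.536250, 0.585000]
Iteration 5:
  c_5 = (0.536250 + 0.585000)/2 = 0.560625
  f(c_5) = f(0.560625) = 0.010227
  f(a) × f(c) ≥ 0, new interval: [0.560625, 0.585000]
Iteration 6:
  c_6 = (0.560625 + 0.585000)/2 = 0.572812
  f(c_6) = f(0.572812) = -0.008875
  f(a) × f(c) < 0, new interval: [0.560625, 0.572812]
Iteration 7:
  c_7 = (0.560625 + 0.572812)/2 = 0.566719
  f(c_7) = f(0.566719) = 0.000665
  f(a) × f(c) ≥ 0, new interval: [0.566719, 0.572812]

After 7 iteration(s), the approximation is c_7 = 0.566719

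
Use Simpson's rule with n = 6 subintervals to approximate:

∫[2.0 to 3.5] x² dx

f(x) = x²
a = 2.0, b = 3.5, n = 6
h = (b - a)/n = 0.250000

Simpson's rule: (h/3)[f(x₀) + 4f(x₁) + 2f(x₂) + ... + f(xₙ)]

x_0 = 2.0000, f(x_0) = 4.000000, coefficient = 1
x_1 = 2.2500, f(x_1) = 5.062500, coefficient = 4
x_2 = 2.5000, f(x_2) = 6.250000, coefficient = 2
x_3 = 2.7500, f(x_3) = 7.562500, coefficient = 4
x_4 = 3.0000, f(x_4) = 9.000000, coefficient = 2
x_5 = 3.2500, f(x_5) = 10.562500, coefficient = 4
x_6 = 3.5000, f(x_6) = 12.250000, coefficient = 1

I ≈ (0.250000/3) × 139.500000 = 11.625000
Exact value: 11.625000
Error: 0.000000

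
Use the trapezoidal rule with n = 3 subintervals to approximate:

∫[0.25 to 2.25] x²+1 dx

f(x) = x²+1
a = 0.25, b = 2.25, n = 3
h = (b - a)/n = 0.666667

Trapezoidal rule: (h/2)[f(x₀) + 2f(x₁) + 2f(x₂) + ... + f(xₙ)]

x_0 = 0.2500, f(x_0) = 1.062500, coefficient = 1
x_1 = 0.9167, f(x_1) = 1.840278, coefficient = 2
x_2 = 1.5833, f(x_2) = 3.506944, coefficient = 2
x_3 = 2.2500, f(x_3) = 6.062500, coefficient = 1

I ≈ (0.666667/2) × 17.819444 = 5.939815
Exact value: 5.791667
Error: 0.148148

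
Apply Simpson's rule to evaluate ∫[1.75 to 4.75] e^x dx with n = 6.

f(x) = e^x
a = 1.75, b = 4.75, n = 6
h = (b - a)/n = 0.500000

Simpson's rule: (h/3)[f(x₀) + 4f(x₁) + 2f(x₂) + ... + f(xₙ)]

x_0 = 1.7500, f(x_0) = 5.754603, coefficient = 1
x_1 = 2.2500, f(x_1) = 9.487736, coefficient = 4
x_2 = 2.7500, f(x_2) = 15.642632, coefficient = 2
x_3 = 3.2500, f(x_3) = 25.790340, coefficient = 4
x_4 = 3.7500, f(x_4) = 42.521082, coefficient = 2
x_5 = 4.2500, f(x_5) = 70.105412, coefficient = 4
x_6 = 4.7500, f(x_6) = 115.584285, coefficient = 1

I ≈ (0.500000/3) × 659.200267 = 109.866711
Exact value: 109.829682
Error: 0.037029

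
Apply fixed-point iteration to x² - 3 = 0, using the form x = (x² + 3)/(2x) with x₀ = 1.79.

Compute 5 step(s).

Equation: x² - 3 = 0
Fixed-point form: x = (x² + 3)/(2x)
x₀ = 1.79

x_1 = g(1.790000) = 1.732989
x_2 = g(1.732989) = 1.732051
x_3 = g(1.732051) = 1.732051
x_4 = g(1.732051) = 1.732051
x_5 = g(1.732051) = 1.732051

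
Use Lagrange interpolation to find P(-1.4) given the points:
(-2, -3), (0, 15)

Lagrange interpolation formula:
P(x) = Σ yᵢ × Lᵢ(x)
where Lᵢ(x) = Π_{j≠i} (x - xⱼ)/(xᵢ - xⱼ)

L_0(-1.4) = (-1.4 - 0)/(-2 - 0) = 0.700000
L_1(-1.4) = (-1.4 - (-2))/(0 - (-2)) = 0.300000

P(-1.4) = (-3)×L_0(-1.4) + 15×L_1(-1.4)
P(-1.4) = 2.400000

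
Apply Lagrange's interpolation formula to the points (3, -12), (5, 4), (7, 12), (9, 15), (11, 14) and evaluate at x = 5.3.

Lagrange interpolation formula:
P(x) = Σ yᵢ × Lᵢ(x)
where Lᵢ(x) = Π_{j≠i} (x - xⱼ)/(xᵢ - xⱼ)

L_0(5.3) = (5.3 - 5)/(3 - 5) × (5.3 - 7)/(3 - 7) × (5.3 - 9)/(3 - 9) × (5.3 - 11)/(3 - 11) = -0.028010
L_1(5.3) = (5.3 - 3)/(5 - 3) × (5.3 - 7)/(5 - 7) × (5.3 - 9)/(5 - 9) × (5.3 - 11)/(5 - 11) = 0.858978
L_2(5.3) = (5.3 - 3)/(7 - 3) × (5.3 - 5)/(7 - 5) × (5.3 - 9)/(7 - 9) × (5.3 - 11)/(7 - 11) = 0.227377
L_3(5.3) = (5.3 - 3)/(9 - 3) × (5.3 - 5)/(9 - 5) × (5.3 - 7)/(9 - 7) × (5.3 - 11)/(9 - 11) = -0.069647
L_4(5.3) = (5.3 - 3)/(11 - 3) × (5.3 - 5)/(11 - 5) × (5.3 - 7)/(11 - 7) × (5.3 - 9)/(11 - 9) = 0.011302

P(5.3) = (-12)×L_0(5.3) + 4×L_1(5.3) + 12×L_2(5.3) + 15×L_3(5.3) + 14×L_4(5.3)
P(5.3) = 5.614083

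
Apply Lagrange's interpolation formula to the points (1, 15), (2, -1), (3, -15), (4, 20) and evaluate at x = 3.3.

Lagrange interpolation formula:
P(x) = Σ yᵢ × Lᵢ(x)
where Lᵢ(x) = Π_{j≠i} (x - xⱼ)/(xᵢ - xⱼ)

L_0(3.3) = (3.3 - 2)/(1 - 2) × (3.3 - 3)/(1 - 3) × (3.3 - 4)/(1 - 4) = 0.045500
L_1(3.3) = (3.3 - 1)/(2 - 1) × (3.3 - 3)/(2 - 3) × (3.3 - 4)/(2 - 4) = -0.241500
L_2(3.3) = (3.3 - 1)/(3 - 1) × (3.3 - 2)/(3 - 2) × (3.3 - 4)/(3 - 4) = 1.046500
L_3(3.3) = (3.3 - 1)/(4 - 1) × (3.3 - 2)/(4 - 2) × (3.3 - 3)/(4 - 3) = 0.149500

P(3.3) = 15×L_0(3.3) + (-1)×L_1(3.3) + (-15)×L_2(3.3) + 20×L_3(3.3)
P(3.3) = -11.783500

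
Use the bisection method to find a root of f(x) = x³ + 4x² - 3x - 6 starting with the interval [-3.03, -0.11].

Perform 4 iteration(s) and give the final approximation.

f(x) = x³ + 4x² - 3x - 6
Initial interval: [-3.03, -0.11]

Iteration 1:
  c_1 = (-3.030000 + (-0.110000))/2 = -1.570000
  f(c_1) = f(-1.570000) = 4.699707
  f(a) × f(c) ≥ 0, new interval: [-1.570000, -0.110000]
Iteration 2:
  c_2 = (-1.570000 + (-0.110000))/2 = -0.840000
  f(c_2) = f(-0.840000) = -1.250304
  f(a) × f(c) < 0, new interval: [-1.570000, -0.840000]
Iteration 3:
  c_3 = (-1.570000 + (-0.840000))/2 = -1.205000
  f(c_3) = f(-1.205000) = 1.673410
  f(a) × f(c) ≥ 0, new interval: [-1.205000, -0.840000]
Iteration 4:
  c_4 = (-1.205000 + (-0.840000))/2 = -1.022500
  f(c_4) = f(-1.022500) = 0.180495
  f(a) × f(c) ≥ 0, new interval: [-1.022500, -0.840000]

After 4 iteration(s), the approximation is c_4 = -1.022500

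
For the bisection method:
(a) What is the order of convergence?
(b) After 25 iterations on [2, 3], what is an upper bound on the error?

(a) Bisection has linear (order 1) convergence; the error is halved each step.

(b) Error bound = (b-a)/2^n = (3 - 2)/2^{25}
    = 1/2^{25}

(a) 1 (linear); (b) error ≤ 2.98e-08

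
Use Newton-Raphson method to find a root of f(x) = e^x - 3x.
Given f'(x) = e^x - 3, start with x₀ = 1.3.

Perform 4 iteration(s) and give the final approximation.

f(x) = e^x - 3x
f'(x) = e^x - 3
x₀ = 1.3

Newton-Raphson formula: x_{n+1} = x_n - f(x_n)/f'(x_n)

Iteration 1:
  f(1.300000) = -0.230703
  f'(1.300000) = 0.669297
  x_1 = 1.300000 - (-0.230703)/0.669297 = 1.644695
Iteration 2:
  f(1.644695) = 0.245345
  f'(1.644695) = 2.179431
  x_2 = 1.644695 - 0.245345/2.179431 = 1.532122
Iteration 3:
  f(1.532122) = 0.031621
  f'(1.532122) = 1.627987
  x_3 = 1.532122 - 0.031621/1.627987 = 1.512699
Iteration 4:
  f(1.512699) = 0.000867
  f'(1.512699) = 1.538963
  x_4 = 1.512699 - 0.000867/1.538963 = 1.512135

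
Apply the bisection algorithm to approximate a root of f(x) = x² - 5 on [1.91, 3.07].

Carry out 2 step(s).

f(x) = x² - 5
Initial interval: [1.91, 3.07]

Iteration 1:
  c_1 = (1.910000 + 3.070000)/2 = 2.490000
  f(c_1) = f(2.490000) = 1.200100
  f(a) × f(c) < 0, new interval: [1.910000, 2.490000]
Iteration 2:
  c_2 = (1.910000 + 2.490000)/2 = 2.200000
  f(c_2) = f(2.200000) = -0.160000
  f(a) × f(c) ≥ 0, new interval: [2.200000, 2.490000]

After 2 iteration(s), the approximation is c_2 = 2.200000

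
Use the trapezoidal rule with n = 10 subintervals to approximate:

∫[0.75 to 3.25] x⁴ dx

f(x) = x⁴
a = 0.75, b = 3.25, n = 10
h = (b - a)/n = 0.250000

Trapezoidal rule: (h/2)[f(x₀) + 2f(x₁) + 2f(x₂) + ... + f(xₙ)]

x_0 = 0.7500, f(x_0) = 0.316406, coefficient = 1
x_1 = 1.0000, f(x_1) = 1.000000, coefficient = 2
x_2 = 1.2500, f(x_2) = 2.441406, coefficient = 2
x_3 = 1.5000, f(x_3) = 5.062500, coefficient = 2
x_4 = 1.7500, f(x_4) = 9.378906, coefficient = 2
x_5 = 2.0000, f(x_5) = 16.000000, coefficient = 2
x_6 = 2.2500, f(x_6) = 25.628906, coefficient = 2
x_7 = 2.5000, f(x_7) = 39.062500, coefficient = 2
x_8 = 2.7500, f(x_8) = 57.191406, coefficient = 2
x_9 = 3.0000, f(x_9) = 81.000000, coefficient = 2
x_10 = 3.2500, f(x_10) = 111.566406, coefficient = 1

I ≈ (0.250000/2) × 585.414062 = 73.176758
Exact value: 72.470703
Error: 0.706055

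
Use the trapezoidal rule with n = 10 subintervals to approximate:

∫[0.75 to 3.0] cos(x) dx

f(x) = cos(x)
a = 0.75, b = 3.0, n = 10
h = (b - a)/n = 0.225000

Trapezoidal rule: (h/2)[f(x₀) + 2f(x₁) + 2f(x₂) + ... + f(xₙ)]

x_0 = 0.7500, f(x_0) = 0.731689, coefficient = 1
x_1 = 0.9750, f(x_1) = 0.561168, coefficient = 2
x_2 = 1.2000, f(x_2) = 0.362358, coefficient = 2
x_3 = 1.4250, f(x_3) = 0.145280, coefficient = 2
x_4 = 1.6500, f(x_4) = -0.079121, coefficient = 2
x_5 = 1.8750, f(x_5) = -0.299534, coefficient = 2
x_6 = 2.1000, f(x_6) = -0.504846, coefficient = 2
x_7 = 2.3250, f(x_7) = -0.684709, coefficient = 2
x_8 = 2.5500, f(x_8) = -0.830054, coefficient = 2
x_9 = 2.7750, f(x_9) = -0.933554, coefficient = 2
x_10 = 3.0000, f(x_10) = -0.989992, coefficient = 1

I ≈ (0.225000/2) × -4.784325 = -0.538237
Exact value: -0.540519
Error: 0.002282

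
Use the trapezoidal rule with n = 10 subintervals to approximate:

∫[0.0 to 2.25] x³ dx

f(x) = x³
a = 0.0, b = 2.25, n = 10
h = (b - a)/n = 0.225000

Trapezoidal rule: (h/2)[f(x₀) + 2f(x₁) + 2f(x₂) + ... + f(xₙ)]

x_0 = 0.0000, f(x_0) = 0.000000, coefficient = 1
x_1 = 0.2250, f(x_1) = 0.011391, coefficient = 2
x_2 = 0.4500, f(x_2) = 0.091125, coefficient = 2
x_3 = 0.6750, f(x_3) = 0.307547, coefficient = 2
x_4 = 0.9000, f(x_4) = 0.729000, coefficient = 2
x_5 = 1.1250, f(x_5) = 1.423828, coefficient = 2
x_6 = 1.3500, f(x_6) = 2.460375, coefficient = 2
x_7 = 1.5750, f(x_7) = 3.906984, coefficient = 2
x_8 = 1.8000, f(x_8) = 5.832000, coefficient = 2
x_9 = 2.0250, f(x_9) = 8.303766, coefficient = 2
x_10 = 2.2500, f(x_10) = 11.390625, coefficient = 1

I ≈ (0.225000/2) × 57.522656 = 6.471299
Exact value: 6.407227
Error: 0.064072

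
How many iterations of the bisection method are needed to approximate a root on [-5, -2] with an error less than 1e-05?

We need (b-a)/2^n ≤ 1e-05
(-2 - (-5))/2^n ≤ 1e-05
3/2^n ≤ 1e-05
2^n ≥ 300000
n ≥ log₂(300000) = 18.19
n ≥ 19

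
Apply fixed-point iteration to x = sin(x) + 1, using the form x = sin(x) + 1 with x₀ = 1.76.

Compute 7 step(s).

Equation: x = sin(x) + 1
Fixed-point form: x = sin(x) + 1
x₀ = 1.76

x_1 = g(1.760000) = 1.982154
x_2 = g(1.982154) = 1.916579
x_3 = g(1.916579) = 1.940811
x_4 = g(1.940811) = 1.932322
x_5 = g(1.932322) = 1.935358
x_6 = g(1.935358) = 1.934280
x_7 = g(1.934280) = 1.934664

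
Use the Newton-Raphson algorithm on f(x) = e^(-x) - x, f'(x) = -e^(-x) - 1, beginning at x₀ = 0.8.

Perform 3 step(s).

f(x) = e^(-x) - x
f'(x) = -e^(-x) - 1
x₀ = 0.8

Newton-Raphson formula: x_{n+1} = x_n - f(x_n)/f'(x_n)

Iteration 1:
  f(0.800000) = -0.350671
  f'(0.800000) = -1.449329
  x_1 = 0.800000 - (-0.350671)/(-1.449329) = 0.558046
Iteration 2:
  f(0.558046) = 0.014280
  f'(0.558046) = -1.572326
  x_2 = 0.558046 - 0.014280/(-1.572326) = 0.567128
Iteration 3:
  f(0.567128) = 0.000024
  f'(0.567128) = -1.567152
  x_3 = 0.567128 - 0.000024/(-1.567152) = 0.567143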